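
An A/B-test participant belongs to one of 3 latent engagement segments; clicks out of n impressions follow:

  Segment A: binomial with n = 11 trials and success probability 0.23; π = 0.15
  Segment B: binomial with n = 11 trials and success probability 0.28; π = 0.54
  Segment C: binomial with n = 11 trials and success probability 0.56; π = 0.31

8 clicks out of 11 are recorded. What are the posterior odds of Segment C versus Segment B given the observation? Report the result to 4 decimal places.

Posterior odds = (w_i f_i(x)) / (w_j f_j(x)); the normalising sum cancels.
Binomial probabilities:
  f_A = 0.000589901
  f_B = 0.00232673
  f_C = 0.13594
0.0421413 / 0.00125643 ≈ 33.5404

33.5404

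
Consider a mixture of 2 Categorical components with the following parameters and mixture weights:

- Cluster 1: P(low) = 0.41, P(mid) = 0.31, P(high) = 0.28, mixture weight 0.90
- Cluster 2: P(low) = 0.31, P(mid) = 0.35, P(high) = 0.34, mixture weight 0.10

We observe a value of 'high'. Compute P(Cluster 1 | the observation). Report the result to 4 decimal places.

The responsibility of component k is P(Z=k) f_k(x) divided by Σ_j P(Z=j) f_j(x).
Component likelihoods at x = 'high':
  f_1 = 0.28
  f_2 = 0.34
Prior × likelihood for each component:
  P(Z=1)·f_1 = 0.90 × 0.28 = 0.252
  P(Z=2)·f_2 = 0.10 × 0.34 = 0.034
Evidence: 0.252 + 0.034 = 0.286
Responsibility of Cluster 1: 0.252 / 0.286 ≈ 0.8811

0.8811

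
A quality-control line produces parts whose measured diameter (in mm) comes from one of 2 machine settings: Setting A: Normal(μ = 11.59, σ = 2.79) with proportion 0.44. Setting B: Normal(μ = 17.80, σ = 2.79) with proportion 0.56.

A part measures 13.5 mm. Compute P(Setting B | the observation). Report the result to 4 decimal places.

0.3291

By Bayes' theorem, P(k | x) = π_k f_k(x) / Σ_j π_j f_j(x).
Component likelihoods at x = 13.5 mm:
  f_A = (1/(2.79·√(2π)))·exp(−(13.5−11.59)²/(2·2.79²)) = 0.142990·exp(-0.23433) = 0.11312
  f_B = (1/(2.79·√(2π)))·exp(−(13.5−17.80)²/(2·2.79²)) = 0.142990·exp(-1.18768) = 0.0436018
Multiply by the mixture weights:
  π_A·f_A = 0.44 × 0.11312 = 0.0497726
  π_B·f_B = 0.56 × 0.0436018 = 0.024417
Normaliser: 0.0497726 + 0.024417 = 0.0741896
So the posterior for Setting B is 0.024417 / 0.0741896 ≈ 0.3291.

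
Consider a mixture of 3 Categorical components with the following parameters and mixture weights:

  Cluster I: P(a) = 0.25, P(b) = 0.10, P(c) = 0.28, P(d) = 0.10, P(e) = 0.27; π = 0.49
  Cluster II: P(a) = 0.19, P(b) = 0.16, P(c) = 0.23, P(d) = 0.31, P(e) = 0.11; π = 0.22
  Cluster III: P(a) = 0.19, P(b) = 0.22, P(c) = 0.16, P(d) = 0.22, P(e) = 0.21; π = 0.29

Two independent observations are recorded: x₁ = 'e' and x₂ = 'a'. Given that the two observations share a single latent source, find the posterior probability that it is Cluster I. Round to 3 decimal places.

Apply Bayes' rule: the posterior for each component is proportional to its prior times its likelihood at x.
Since both observations come from the same component, the likelihood for component k is f_k(x₁)·f_k(x₂).
  L_I = [P(e | comp) = 0.27] × [0.25] = 0.0675
  L_II = [P(e | comp) = 0.11] × [0.19] = 0.0209
  L_III = [P(e | comp) = 0.21] × [0.19] = 0.0399
Unnormalised posteriors:
  π_I·L_I = 0.49 × 0.0675 = 0.033075
  π_II·L_II = 0.22 × 0.0209 = 0.004598
  π_III·L_III = 0.29 × 0.0399 = 0.011571
Evidence: 0.033075 + 0.004598 + 0.011571 = 0.049244
So the posterior for Cluster I is 0.033075 / 0.049244 ≈ 0.672.

0.672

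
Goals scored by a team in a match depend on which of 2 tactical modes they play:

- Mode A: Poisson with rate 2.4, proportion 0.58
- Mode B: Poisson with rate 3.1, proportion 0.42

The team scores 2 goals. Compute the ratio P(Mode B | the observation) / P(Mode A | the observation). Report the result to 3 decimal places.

0.600

Since P(k|x) ∝ π_k f_k(x), the posterior odds are π_i f_i(x) / (π_j f_j(x)).
Component likelihoods at x = 2 goals:
  p_A = e^(−2.4)·2.4^2/2! = 0.261268
  p_B = e^(−3.1)·3.1^2/2! = 0.216461
0.0909138 / 0.151535 ≈ 0.600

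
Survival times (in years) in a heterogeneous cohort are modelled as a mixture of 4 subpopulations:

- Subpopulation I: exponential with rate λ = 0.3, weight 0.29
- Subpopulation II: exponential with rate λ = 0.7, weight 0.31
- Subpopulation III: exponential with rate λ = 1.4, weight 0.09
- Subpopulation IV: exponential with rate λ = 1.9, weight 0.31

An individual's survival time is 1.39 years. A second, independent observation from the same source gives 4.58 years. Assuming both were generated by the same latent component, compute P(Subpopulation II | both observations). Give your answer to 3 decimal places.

0.345

Posterior ∝ prior × likelihood, so P(k | x) ∝ w_k f_k(x); normalise over all components.
Since both observations come from the same component, the likelihood for component k is f_k(x₁)·f_k(x₂).
  p_I = [0.3·e^(−0.3·1.39) = 0.3·e^(−0.4170) = 0.197706] × [0.0759278] = 0.0150114
  p_II = [0.7·e^(−0.7·1.39) = 0.7·e^(−0.9730) = 0.264563] × [0.0283629] = 0.00750377
  p_III = [1.4·e^(−1.4·1.39) = 1.4·e^(−1.9460) = 0.199982] × [0.00229843] = 0.000459645
  p_IV = [1.9·e^(−1.9·1.39) = 1.9·e^(−2.6410) = 0.135451] × [0.000315881] = 4.27863e-05
Prior × likelihood for each component:
  w_I·p_I = 0.29 × 0.0150114 = 0.0043533
  w_II·p_II = 0.31 × 0.00750377 = 0.00232617
  w_III·p_III = 0.09 × 0.000459645 = 4.13681e-05
  w_IV·p_IV = 0.31 × 4.27863e-05 = 1.32638e-05
Denominator: 0.0043533 + 0.00232617 + 4.13681e-05 + 1.32638e-05 = 0.00673411
So the posterior for Subpopulation II is 0.00232617 / 0.00673411 ≈ 0.345.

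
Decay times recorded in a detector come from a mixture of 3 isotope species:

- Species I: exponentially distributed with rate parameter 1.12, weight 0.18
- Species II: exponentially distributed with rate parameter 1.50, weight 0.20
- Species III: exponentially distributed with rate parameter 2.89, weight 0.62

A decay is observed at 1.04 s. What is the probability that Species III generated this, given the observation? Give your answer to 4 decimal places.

By Bayes' theorem, P(k | x) = P(Z=k) f_k(x) / Σ_j P(Z=j) f_j(x).
Evaluate each component's likelihood at the observed value:
  p_I = 1.12·e^(−1.12·1.04) = 1.12·e^(−1.1648) = 0.349423
  p_II = 1.50·e^(−1.50·1.04) = 1.50·e^(−1.5600) = 0.315204
  p_III = 2.89·e^(−2.89·1.04) = 2.89·e^(−3.0056) = 0.143081
Prior × likelihood for each component:
  P(Z=I)·p_I = 0.18 × 0.349423 = 0.0628962
  P(Z=II)·p_II = 0.20 × 0.315204 = 0.0630408
  P(Z=III)·p_III = 0.62 × 0.143081 = 0.0887103
Denominator: 0.0628962 + 0.0630408 + 0.0887103 = 0.214647
P(Species III | data) ≈ 0.4133

0.4133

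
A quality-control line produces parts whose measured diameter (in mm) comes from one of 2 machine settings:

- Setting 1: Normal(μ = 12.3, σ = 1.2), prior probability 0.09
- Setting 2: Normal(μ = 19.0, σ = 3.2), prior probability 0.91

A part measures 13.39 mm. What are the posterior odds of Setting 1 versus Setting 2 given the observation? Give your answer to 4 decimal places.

Only the two components matter; the odds are (π_i f_i(x)) / (π_j f_j(x)).
Component likelihoods at x = 13.39 mm:
  p_1 = (1/(1.2·√(2π)))·exp(−(13.39−12.3)²/(2·1.2²)) = 0.332452·exp(-0.41253) = 0.220073
  p_2 = (1/(3.2·√(2π)))·exp(−(13.39−19.0)²/(2·3.2²)) = 0.124669·exp(-1.53672) = 0.0268145
Odds = (0.09/0.91) × (0.220073/0.0268145) = 0.0989011 × 8.20725 ≈ 0.8117

0.8117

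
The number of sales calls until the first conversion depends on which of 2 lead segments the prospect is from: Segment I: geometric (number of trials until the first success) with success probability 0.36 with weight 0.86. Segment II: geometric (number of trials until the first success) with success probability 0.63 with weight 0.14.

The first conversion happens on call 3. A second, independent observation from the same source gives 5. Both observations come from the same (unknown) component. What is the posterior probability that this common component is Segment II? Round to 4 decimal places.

P(component k | x) = P(Z=k)·f_k(x) / marginal(x), where marginal(x) = Σ_j P(Z=j)·f_j(x).
Since both observations come from the same component, the likelihood for component k is f_k(x₁)·f_k(x₂).
  p_I = [0.147456] × [0.060398] = 0.00890604
  p_II = [0.086247] × [0.0118072] = 0.00101834
Unnormalised posteriors:
  P(Z=I)·p_I = 0.86 × 0.00890604 = 0.0076592
  P(Z=II)·p_II = 0.14 × 0.00101834 = 0.000142567
Marginal: 0.0076592 + 0.000142567 = 0.00780177
P(Segment II | data) = 0.000142567 / 0.00780177 ≈ 0.0183

0.0183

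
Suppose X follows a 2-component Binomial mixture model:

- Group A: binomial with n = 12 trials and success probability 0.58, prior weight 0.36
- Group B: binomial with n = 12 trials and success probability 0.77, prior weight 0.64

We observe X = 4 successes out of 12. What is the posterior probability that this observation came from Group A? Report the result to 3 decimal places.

Apply Bayes' rule: the posterior for each component is proportional to its prior times its likelihood at x.
Evaluate each component's likelihood at the observed value:
  f_A = C(12,4)·0.58^4·0.42^8 = 495·0.113165·0.000968265 = 0.054239
  f_B = C(12,4)·0.77^4·0.23^8 = 495·0.35153·7.8311e-06 = 0.00136267
Prior × likelihood for each component:
  π_A·f_A = 0.36 × 0.054239 = 0.019526
  π_B·f_B = 0.64 × 0.00136267 = 0.000872109
Marginal: 0.019526 + 0.000872109 = 0.0203981
P(Group A | data) ≈ 0.957

0.957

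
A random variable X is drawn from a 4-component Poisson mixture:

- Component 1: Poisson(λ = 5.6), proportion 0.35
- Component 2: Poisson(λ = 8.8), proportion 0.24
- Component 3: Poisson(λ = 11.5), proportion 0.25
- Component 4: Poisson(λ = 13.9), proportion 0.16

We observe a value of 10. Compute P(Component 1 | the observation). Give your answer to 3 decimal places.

0.139

The responsibility of component k is P(Z=k) f_k(x) divided by Σ_j P(Z=j) f_j(x).
Evaluate each component's likelihood at the observed value:
  L_1 = e^(−5.6)·5.6^10/10! = 0.0309078
  L_2 = e^(−8.8)·8.8^10/10! = 0.115684
  L_3 = e^(−11.5)·11.5^10/10! = 0.112935
  L_4 = e^(−13.9)·13.9^10/10! = 0.0681854
Multiply by the mixture weights:
  P(Z=1)·L_1 = 0.35 × 0.0309078 = 0.0108177
  P(Z=2)·L_2 = 0.24 × 0.115684 = 0.0277641
  P(Z=3)·L_3 = 0.25 × 0.112935 = 0.0282338
  P(Z=4)·L_4 = 0.16 × 0.0681854 = 0.0109097
Marginal: 0.0108177 + 0.0277641 + 0.0282338 + 0.0109097 = 0.0777253
So the posterior for Component 1 is 0.0108177 / 0.0777253 ≈ 0.139.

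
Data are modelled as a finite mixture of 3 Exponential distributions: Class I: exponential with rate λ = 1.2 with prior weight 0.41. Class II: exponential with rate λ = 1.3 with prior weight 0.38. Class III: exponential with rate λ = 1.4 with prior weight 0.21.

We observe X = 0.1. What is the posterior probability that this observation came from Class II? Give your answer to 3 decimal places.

By Bayes' theorem, P(k | x) = π_k f_k(x) / Σ_j π_j f_j(x).
Evaluate each component's likelihood at the observed value:
  f_I = 1.0643
  f_II = 1.14152
  f_III = 1.2171
Prior × likelihood for each component:
  π_I·f_I = 0.41 × 1.0643 = 0.436365
  π_II·f_II = 0.38 × 1.14152 = 0.433779
  π_III·f_III = 0.21 × 1.2171 = 0.255591
Normaliser: 0.436365 + 0.433779 + 0.255591 = 1.12574
Responsibility of Class II: 0.433779 / 1.12574 ≈ 0.385

0.385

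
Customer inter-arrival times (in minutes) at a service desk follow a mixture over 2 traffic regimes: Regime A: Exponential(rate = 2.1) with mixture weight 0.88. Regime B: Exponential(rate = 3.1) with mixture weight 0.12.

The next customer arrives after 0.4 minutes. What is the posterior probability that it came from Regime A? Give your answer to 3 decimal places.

P(component k | x) = w_k·f_k(x) / marginal(x), where marginal(x) = Σ_j w_j·f_j(x).
Evaluate each component's likelihood at the observed value:
  f_A = 2.1·e^(−2.1·0.4) = 2.1·e^(−0.8400) = 0.906592
  f_B = 3.1·e^(−3.1·0.4) = 3.1·e^(−1.2400) = 0.897091
Multiply by the mixture weights:
  w_A·f_A = 0.88 × 0.906592 = 0.797801
  w_B·f_B = 0.12 × 0.897091 = 0.107651
Sum: 0.797801 + 0.107651 = 0.905452
So the posterior for Regime A is 0.797801 / 0.905452 ≈ 0.881.

0.881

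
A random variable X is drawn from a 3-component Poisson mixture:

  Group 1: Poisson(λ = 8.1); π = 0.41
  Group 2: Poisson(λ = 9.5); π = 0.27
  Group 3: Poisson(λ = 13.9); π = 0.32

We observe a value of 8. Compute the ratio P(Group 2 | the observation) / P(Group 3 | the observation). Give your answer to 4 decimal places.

3.2717

Posterior odds = (π_i f_i(x)) / (π_j f_j(x)); the normalising sum cancels.
Evaluate each component's likelihood at the observed value:
  f_1 = e^(−8.1)·8.1^8/8! = 0.1395
  f_2 = e^(−9.5)·9.5^8/8! = 0.12316
  f_3 = e^(−13.9)·13.9^8/8! = 0.0317618
Posterior odds = (π_2·f_2) / (π_3·f_3) = (0.27·0.12316) / (0.32·0.0317618) = 0.0332533 / 0.0101638 ≈ 3.2717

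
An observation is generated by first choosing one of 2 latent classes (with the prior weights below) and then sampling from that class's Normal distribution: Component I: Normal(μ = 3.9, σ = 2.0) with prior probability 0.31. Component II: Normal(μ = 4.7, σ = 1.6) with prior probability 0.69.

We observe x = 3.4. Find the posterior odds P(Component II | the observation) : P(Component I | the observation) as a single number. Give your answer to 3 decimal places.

Since P(k|x) ∝ w_k f_k(x), the posterior odds are w_i f_i(x) / (w_j f_j(x)).
Normal densities:
  f_I = 0.193334
  f_II = 0.179242
Odds = (0.69/0.31) × (0.179242/0.193334) = 2.22581 × 0.927109 ≈ 2.064

2.064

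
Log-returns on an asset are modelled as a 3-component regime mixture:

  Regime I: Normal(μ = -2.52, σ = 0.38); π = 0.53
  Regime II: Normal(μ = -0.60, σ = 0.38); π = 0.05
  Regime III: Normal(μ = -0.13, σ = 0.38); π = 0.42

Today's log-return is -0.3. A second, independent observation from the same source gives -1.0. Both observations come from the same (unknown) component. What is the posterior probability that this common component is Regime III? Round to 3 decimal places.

Apply Bayes' rule: the posterior for each component is proportional to its prior times its likelihood at x.
Since both observations come from the same component, the likelihood for component k is f_k(x₁)·f_k(x₂).
  L_I = [(1/(0.38·√(2π)))·exp(−(-0.3−-2.52)²/(2·0.38²)) = 1.049848·exp(-17.06510) = 4.07239e-08] × [0.000352185] = 1.43423e-11
  L_II = [(1/(0.38·√(2π)))·exp(−(-0.3−-0.60)²/(2·0.38²)) = 1.049848·exp(-0.31163) = 0.76875] × [0.603282] = 0.463773
  L_III = [(1/(0.38·√(2π)))·exp(−(-0.3−-0.13)²/(2·0.38²)) = 1.049848·exp(-0.10007) = 0.949876] × [0.0763674] = 0.0725396
Multiply by the mixture weights:
  P(Z=I)·L_I = 0.53 × 1.43423e-11 = 7.60143e-12
  P(Z=II)·L_II = 0.05 × 0.463773 = 0.0231887
  P(Z=III)·L_III = 0.42 × 0.0725396 = 0.0304666
Sum: 7.60143e-12 + 0.0231887 + 0.0304666 = 0.0536553
P(Regime III | data) = 0.0304666 / 0.0536553 ≈ 0.568

0.568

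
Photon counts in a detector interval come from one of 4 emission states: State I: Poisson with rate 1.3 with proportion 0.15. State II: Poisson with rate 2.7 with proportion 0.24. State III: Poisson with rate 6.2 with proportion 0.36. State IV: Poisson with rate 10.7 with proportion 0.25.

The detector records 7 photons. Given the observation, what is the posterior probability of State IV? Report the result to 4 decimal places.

0.2480

The responsibility of component k is w_k f_k(x) divided by Σ_j w_j f_j(x).
Evaluate each component's likelihood at the observed value:
  p_I = e^(−1.3)·1.3^7/7! = 0.000339305
  p_II = e^(−2.7)·2.7^7/7! = 0.0139483
  p_III = e^(−6.2)·6.2^7/7! = 0.141803
  p_IV = e^(−10.7)·10.7^7/7! = 0.0718298
Unnormalised posteriors:
  w_I·p_I = 0.15 × 0.000339305 = 5.08957e-05
  w_II·p_II = 0.24 × 0.0139483 = 0.00334759
  w_III·p_III = 0.36 × 0.141803 = 0.0510491
  w_IV·p_IV = 0.25 × 0.0718298 = 0.0179575
Sum: 5.08957e-05 + 0.00334759 + 0.0510491 + 0.0179575 = 0.072405
So the posterior for State IV is 0.0179575 / 0.072405 ≈ 0.2480.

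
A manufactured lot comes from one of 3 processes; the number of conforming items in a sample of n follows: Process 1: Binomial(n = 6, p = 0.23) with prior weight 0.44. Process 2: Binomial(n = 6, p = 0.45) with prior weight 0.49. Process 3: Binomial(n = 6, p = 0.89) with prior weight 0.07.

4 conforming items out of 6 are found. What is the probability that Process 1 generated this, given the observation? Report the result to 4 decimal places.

P(component k | x) = π_k·f_k(x) / marginal(x), where marginal(x) = Σ_j π_j·f_j(x).
Evaluate each component's likelihood at the observed value:
  f_1 = C(6,4)·0.23^4·0.77^2 = 15·0.00279841·0.5929 = 0.0248877
  f_2 = C(6,4)·0.45^4·0.55^2 = 15·0.0410063·0.3025 = 0.186066
  f_3 = C(6,4)·0.89^4·0.11^2 = 15·0.627422·0.0121 = 0.113877
Multiply by the mixture weights:
  π_1·f_1 = 0.44 × 0.0248877 = 0.0109506
  π_2·f_2 = 0.49 × 0.186066 = 0.0911723
  π_3·f_3 = 0.07 × 0.113877 = 0.0079714
Evidence: 0.0109506 + 0.0911723 + 0.0079714 = 0.110094
P(Process 1 | data) = 0.0109506 / 0.110094 ≈ 0.0995

0.0995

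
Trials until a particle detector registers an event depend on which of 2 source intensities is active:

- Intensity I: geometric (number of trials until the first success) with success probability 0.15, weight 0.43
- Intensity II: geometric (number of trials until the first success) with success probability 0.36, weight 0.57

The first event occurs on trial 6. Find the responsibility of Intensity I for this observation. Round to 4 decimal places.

The responsibility of component k is P(Z=k) f_k(x) divided by Σ_j P(Z=j) f_j(x).
Geometric probabilities:
  L_I = 0.15·(1−0.15)^5 = 0.15·0.443705 = 0.0665558
  L_II = 0.36·(1−0.36)^5 = 0.36·0.107374 = 0.0386547
Prior × likelihood for each component:
  P(Z=I)·L_I = 0.43 × 0.0665558 = 0.028619
  P(Z=II)·L_II = 0.57 × 0.0386547 = 0.0220332
Marginal: 0.028619 + 0.0220332 = 0.0506522
So the posterior for Intensity I is 0.028619 / 0.0506522 ≈ 0.5650.

0.5650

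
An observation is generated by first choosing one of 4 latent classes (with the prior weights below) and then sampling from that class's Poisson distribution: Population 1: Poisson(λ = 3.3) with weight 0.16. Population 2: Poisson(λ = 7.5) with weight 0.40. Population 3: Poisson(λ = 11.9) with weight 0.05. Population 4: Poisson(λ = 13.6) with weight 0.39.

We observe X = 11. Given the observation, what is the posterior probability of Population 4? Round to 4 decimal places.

P(component k | x) = P(Z=k)·f_k(x) / marginal(x), where marginal(x) = Σ_j P(Z=j)·f_j(x).
Component likelihoods at x = 11:
  f_1 = e^(−3.3)·3.3^11/11! = 0.00046701
  f_2 = e^(−7.5)·7.5^11/11! = 0.0585207
  f_3 = e^(−11.9)·11.9^11/11! = 0.115281
  f_4 = e^(−13.6)·13.6^11/11! = 0.0914887
Multiply by the mixture weights:
  P(Z=1)·f_1 = 0.16 × 0.00046701 = 7.47215e-05
  P(Z=2)·f_2 = 0.40 × 0.0585207 = 0.0234083
  P(Z=3)·f_3 = 0.05 × 0.115281 = 0.00576403
  P(Z=4)·f_4 = 0.39 × 0.0914887 = 0.0356806
Normaliser: 7.47215e-05 + 0.0234083 + 0.00576403 + 0.0356806 = 0.0649276
Responsibility of Population 4: 0.0356806 / 0.0649276 ≈ 0.5495

0.5495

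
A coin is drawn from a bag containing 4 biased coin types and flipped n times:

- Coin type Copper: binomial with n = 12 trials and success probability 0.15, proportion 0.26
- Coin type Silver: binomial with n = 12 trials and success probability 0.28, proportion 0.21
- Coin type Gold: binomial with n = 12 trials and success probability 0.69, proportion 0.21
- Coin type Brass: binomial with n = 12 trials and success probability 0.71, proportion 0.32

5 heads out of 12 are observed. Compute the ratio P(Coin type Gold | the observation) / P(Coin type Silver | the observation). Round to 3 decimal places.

Since P(k|x) ∝ π_k f_k(x), the posterior odds are π_i f_i(x) / (π_j f_j(x)).
Component likelihoods at x = 5 heads out of 12:
  f_Copper = C(12,5)·0.15^5·0.85^7 = 792·7.59375e-05·0.320577 = 0.0192803
  f_Silver = C(12,5)·0.28^5·0.72^7 = 792·0.00172104·0.100306 = 0.136723
  f_Gold = C(12,5)·0.69^5·0.31^7 = 792·0.156403·0.000275126 = 0.0340802
  f_Brass = C(12,5)·0.71^5·0.29^7 = 792·0.180423·0.000172499 = 0.0246492
Odds = (0.21/0.21) × (0.0340802/0.136723) = 1 × 0.249264 ≈ 0.249

0.249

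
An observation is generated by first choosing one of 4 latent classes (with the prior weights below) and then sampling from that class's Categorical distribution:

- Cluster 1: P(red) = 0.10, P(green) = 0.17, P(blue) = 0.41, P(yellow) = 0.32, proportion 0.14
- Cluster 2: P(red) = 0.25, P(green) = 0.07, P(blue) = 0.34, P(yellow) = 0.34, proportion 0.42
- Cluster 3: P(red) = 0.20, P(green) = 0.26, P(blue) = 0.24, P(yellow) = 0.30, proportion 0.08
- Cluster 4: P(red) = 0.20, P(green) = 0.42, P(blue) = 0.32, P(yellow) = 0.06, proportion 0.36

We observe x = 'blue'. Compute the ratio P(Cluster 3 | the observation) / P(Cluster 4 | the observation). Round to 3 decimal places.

0.167

Only the two components matter; the odds are (π_i f_i(x)) / (π_j f_j(x)).
Component likelihoods at x = 'blue':
  f_1 = P(blue | comp) = 0.41
  f_2 = P(blue | comp) = 0.34
  f_3 = P(blue | comp) = 0.24
  f_4 = P(blue | comp) = 0.32
Posterior odds = (π_3·f_3) / (π_4·f_4) = (0.08·0.24) / (0.36·0.32) = 0.0192 / 0.1152 ≈ 0.167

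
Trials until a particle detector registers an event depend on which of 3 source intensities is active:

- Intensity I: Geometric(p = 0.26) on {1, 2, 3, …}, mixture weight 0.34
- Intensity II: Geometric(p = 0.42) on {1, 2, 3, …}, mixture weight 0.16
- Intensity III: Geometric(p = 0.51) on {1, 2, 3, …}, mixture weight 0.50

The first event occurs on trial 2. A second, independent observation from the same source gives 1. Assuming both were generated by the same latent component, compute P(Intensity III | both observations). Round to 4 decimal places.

0.6563

Posterior ∝ prior × likelihood, so P(k | x) ∝ π_k f_k(x); normalise over all components.
Since both observations come from the same component, the likelihood for component k is f_k(x₁)·f_k(x₂).
  p_I = [0.26·(1−0.26)^1 = 0.26·0.74 = 0.1924] × [0.26] = 0.050024
  p_II = [0.42·(1−0.42)^1 = 0.42·0.58 = 0.2436] × [0.42] = 0.102312
  p_III = [0.51·(1−0.51)^1 = 0.51·0.49 = 0.2499] × [0.51] = 0.127449
Unnormalised posteriors:
  π_I·p_I = 0.34 × 0.050024 = 0.0170082
  π_II·p_II = 0.16 × 0.102312 = 0.0163699
  π_III·p_III = 0.50 × 0.127449 = 0.0637245
Normaliser: 0.0170082 + 0.0163699 + 0.0637245 = 0.0971026
P(Intensity III | x) = 0.0637245 / 0.0971026 ≈ 0.6563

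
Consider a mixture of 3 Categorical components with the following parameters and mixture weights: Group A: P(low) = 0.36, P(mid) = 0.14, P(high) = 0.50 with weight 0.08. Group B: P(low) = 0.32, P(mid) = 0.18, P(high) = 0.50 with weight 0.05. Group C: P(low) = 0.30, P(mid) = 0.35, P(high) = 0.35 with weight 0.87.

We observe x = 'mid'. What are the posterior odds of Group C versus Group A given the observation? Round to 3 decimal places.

Since P(k|x) ∝ π_k f_k(x), the posterior odds are π_i f_i(x) / (π_j f_j(x)).
Evaluate each component's likelihood at the observed value:
  L_A = 0.14
  L_B = 0.18
  L_C = 0.35
Posterior odds = (π_C·L_C) / (π_A·L_A) = (0.87·0.35) / (0.08·0.14) = 0.3045 / 0.0112 ≈ 27.187

27.187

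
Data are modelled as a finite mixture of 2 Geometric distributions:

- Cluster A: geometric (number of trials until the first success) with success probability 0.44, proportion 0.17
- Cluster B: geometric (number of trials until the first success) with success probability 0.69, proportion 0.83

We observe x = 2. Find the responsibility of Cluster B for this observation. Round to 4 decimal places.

0.8091

Apply Bayes' rule: the posterior for each component is proportional to its prior times its likelihood at x.
Geometric probabilities:
  f_A = 0.2464
  f_B = 0.2139
Unnormalised posteriors:
  π_A·f_A = 0.17 × 0.2464 = 0.041888
  π_B·f_B = 0.83 × 0.2139 = 0.177537
Denominator: 0.041888 + 0.177537 = 0.219425
So the posterior for Cluster B is 0.177537 / 0.219425 ≈ 0.8091.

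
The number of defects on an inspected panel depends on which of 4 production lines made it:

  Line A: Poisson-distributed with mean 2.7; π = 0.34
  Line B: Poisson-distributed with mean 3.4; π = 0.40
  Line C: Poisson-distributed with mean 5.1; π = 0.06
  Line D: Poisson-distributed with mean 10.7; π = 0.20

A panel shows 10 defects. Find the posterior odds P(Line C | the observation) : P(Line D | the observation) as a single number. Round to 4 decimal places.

0.0491

The posterior odds equal the prior odds times the likelihood ratio: (P(Z=i)/P(Z=j))·(f_i(x)/f_j(x)).
Poisson probabilities:
  L_A = e^(−2.7)·2.7^10/10! = 0.000381311
  L_B = e^(−3.4)·3.4^10/10! = 0.00189856
  L_C = e^(−5.1)·5.1^10/10! = 0.0200003
  L_D = e^(−10.7)·10.7^10/10! = 0.122215
Odds = (0.06/0.20) × (0.0200003/0.122215) = 0.3 × 0.163649 ≈ 0.0491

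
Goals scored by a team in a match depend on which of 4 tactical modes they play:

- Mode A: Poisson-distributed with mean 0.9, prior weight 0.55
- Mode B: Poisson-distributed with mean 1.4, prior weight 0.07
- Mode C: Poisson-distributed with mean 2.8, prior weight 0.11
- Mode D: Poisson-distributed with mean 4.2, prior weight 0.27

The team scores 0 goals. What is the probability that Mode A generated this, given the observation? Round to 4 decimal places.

0.8887

The responsibility of component k is P(Z=k) f_k(x) divided by Σ_j P(Z=j) f_j(x).
Component likelihoods at x = 0 goals:
  f_A = 0.40657
  f_B = 0.246597
  f_C = 0.0608101
  f_D = 0.0149956
Prior × likelihood for each component:
  P(Z=A)·f_A = 0.55 × 0.40657 = 0.223613
  P(Z=B)·f_B = 0.07 × 0.246597 = 0.0172618
  P(Z=C)·f_C = 0.11 × 0.0608101 = 0.00668911
  P(Z=D)·f_D = 0.27 × 0.0149956 = 0.00404881
Denominator: 0.223613 + 0.0172618 + 0.00668911 + 0.00404881 = 0.251613
So the posterior for Mode A is 0.223613 / 0.251613 ≈ 0.8887.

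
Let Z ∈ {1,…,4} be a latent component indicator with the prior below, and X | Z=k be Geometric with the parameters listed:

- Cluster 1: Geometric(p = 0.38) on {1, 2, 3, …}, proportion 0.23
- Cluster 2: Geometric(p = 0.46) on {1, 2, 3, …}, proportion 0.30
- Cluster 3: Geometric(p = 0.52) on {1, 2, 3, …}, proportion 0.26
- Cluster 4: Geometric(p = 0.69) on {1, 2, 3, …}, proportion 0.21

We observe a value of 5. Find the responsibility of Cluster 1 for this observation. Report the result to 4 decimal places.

0.3894

The responsibility of component k is π_k f_k(x) divided by Σ_j π_j f_j(x).
Evaluate each component's likelihood at the observed value:
  L_1 = 0.38·(1−0.38)^4 = 0.38·0.147763 = 0.0561501
  L_2 = 0.46·(1−0.46)^4 = 0.46·0.0850306 = 0.0391141
  L_3 = 0.52·(1−0.52)^4 = 0.52·0.0530842 = 0.0276038
  L_4 = 0.69·(1−0.69)^4 = 0.69·0.00923521 = 0.00637229
Multiply by the mixture weights:
  π_1·L_1 = 0.23 × 0.0561501 = 0.0129145
  π_2·L_2 = 0.30 × 0.0391141 = 0.0117342
  π_3·L_3 = 0.26 × 0.0276038 = 0.00717698
  π_4·L_4 = 0.21 × 0.00637229 = 0.00133818
Marginal: 0.0129145 + 0.0117342 + 0.00717698 + 0.00133818 = 0.0331639
Responsibility of Cluster 1: 0.0129145 / 0.0331639 ≈ 0.3894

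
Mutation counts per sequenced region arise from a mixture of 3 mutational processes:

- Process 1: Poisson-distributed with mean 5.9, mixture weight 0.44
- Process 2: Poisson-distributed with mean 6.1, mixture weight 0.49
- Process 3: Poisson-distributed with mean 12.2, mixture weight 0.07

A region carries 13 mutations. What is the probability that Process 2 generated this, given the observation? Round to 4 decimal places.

Posterior ∝ prior × likelihood, so P(k | x) ∝ π_k f_k(x); normalise over all components.
Poisson probabilities:
  f_1 = e^(−5.9)·5.9^13/13! = 0.00461805
  f_2 = e^(−6.1)·6.1^13/13! = 0.00583192
  f_3 = e^(−12.2)·12.2^13/13! = 0.107153
Weight by the priors:
  π_1·f_1 = 0.44 × 0.00461805 = 0.00203194
  π_2·f_2 = 0.49 × 0.00583192 = 0.00285764
  π_3·f_3 = 0.07 × 0.107153 = 0.00750072
Normaliser: 0.00203194 + 0.00285764 + 0.00750072 = 0.0123903
So the posterior for Process 2 is 0.00285764 / 0.0123903 ≈ 0.2306.

0.2306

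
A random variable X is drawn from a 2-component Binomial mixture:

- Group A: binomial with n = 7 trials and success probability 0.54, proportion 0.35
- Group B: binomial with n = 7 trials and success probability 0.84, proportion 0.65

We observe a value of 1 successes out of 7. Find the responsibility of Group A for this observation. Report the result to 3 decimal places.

Posterior ∝ prior × likelihood, so P(k | x) ∝ P(Z=k) f_k(x); normalise over all components.
Evaluate each component's likelihood at the observed value:
  L_A = C(7,1)·0.54^1·0.46^6 = 7·0.54·0.0094743 = 0.0358128
  L_B = C(7,1)·0.84^1·0.16^6 = 7·0.84·1.67772e-05 = 9.865e-05
Unnormalised posteriors:
  P(Z=A)·L_A = 0.35 × 0.0358128 = 0.0125345
  P(Z=B)·L_B = 0.65 × 9.865e-05 = 6.41225e-05
Marginal: 0.0125345 + 6.41225e-05 = 0.0125986
P(Group A | x) = 0.0125345 / 0.0125986 ≈ 0.995

0.995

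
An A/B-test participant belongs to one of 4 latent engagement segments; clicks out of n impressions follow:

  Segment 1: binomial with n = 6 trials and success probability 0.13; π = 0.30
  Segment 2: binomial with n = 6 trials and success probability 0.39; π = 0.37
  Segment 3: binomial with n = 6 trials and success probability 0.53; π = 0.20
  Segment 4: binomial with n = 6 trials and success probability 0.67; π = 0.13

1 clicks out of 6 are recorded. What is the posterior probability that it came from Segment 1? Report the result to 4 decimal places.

0.5651

The responsibility of component k is π_k f_k(x) divided by Σ_j π_j f_j(x).
Evaluate each component's likelihood at the observed value:
  L_1 = 0.388768
  L_2 = 0.197636
  L_3 = 0.0729317
  L_4 = 0.0157324
Prior × likelihood for each component:
  π_1·L_1 = 0.30 × 0.388768 = 0.11663
  π_2·L_2 = 0.37 × 0.197636 = 0.0731251
  π_3·L_3 = 0.20 × 0.0729317 = 0.0145863
  π_4·L_4 = 0.13 × 0.0157324 = 0.00204522
Sum: 0.11663 + 0.0731251 + 0.0145863 + 0.00204522 = 0.206387
P(Segment 1 | data) ≈ 0.5651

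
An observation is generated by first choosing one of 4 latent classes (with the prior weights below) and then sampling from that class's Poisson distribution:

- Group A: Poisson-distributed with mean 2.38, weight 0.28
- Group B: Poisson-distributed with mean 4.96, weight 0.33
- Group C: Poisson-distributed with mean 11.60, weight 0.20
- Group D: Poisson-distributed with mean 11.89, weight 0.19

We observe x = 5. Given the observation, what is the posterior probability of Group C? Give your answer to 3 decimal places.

Apply Bayes' rule: the posterior for each component is proportional to its prior times its likelihood at x.
Component likelihoods at x = 5:
  f_A = e^(−2.38)·2.38^5/5! = 0.0588956
  f_B = e^(−4.96)·4.96^5/5! = 0.175439
  f_C = e^(−11.60)·11.60^5/5! = 0.0160433
  f_D = e^(−11.89)·11.89^5/5! = 0.0135821
Weight by the priors:
  π_A·f_A = 0.28 × 0.0588956 = 0.0164908
  π_B·f_B = 0.33 × 0.175439 = 0.0578949
  π_C·f_C = 0.20 × 0.0160433 = 0.00320865
  π_D·f_D = 0.19 × 0.0135821 = 0.0025806
Sum: 0.0164908 + 0.0578949 + 0.00320865 + 0.0025806 = 0.0801749
P(Group C | 5) ≈ 0.040

0.040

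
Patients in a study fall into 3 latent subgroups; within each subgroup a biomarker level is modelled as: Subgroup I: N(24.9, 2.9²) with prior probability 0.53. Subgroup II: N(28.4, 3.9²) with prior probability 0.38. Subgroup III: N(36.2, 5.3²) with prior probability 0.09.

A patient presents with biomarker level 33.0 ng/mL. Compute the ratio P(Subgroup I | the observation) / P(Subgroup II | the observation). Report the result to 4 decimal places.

0.0761

Since P(k|x) ∝ π_k f_k(x), the posterior odds are π_i f_i(x) / (π_j f_j(x)).
Component likelihoods at x = 33.0 ng/mL:
  p_I = 0.00278262
  p_II = 0.0510214
  p_III = 0.0627299
Posterior odds = (π_I·p_I) / (π_II·p_II) = (0.53·0.00278262) / (0.38·0.0510214) = 0.00147479 / 0.0193881 ≈ 0.0761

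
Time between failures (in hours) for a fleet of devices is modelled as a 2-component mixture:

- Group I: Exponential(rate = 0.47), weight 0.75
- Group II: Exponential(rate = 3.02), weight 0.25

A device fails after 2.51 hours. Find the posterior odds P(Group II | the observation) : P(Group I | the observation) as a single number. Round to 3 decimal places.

Since P(k|x) ∝ w_k f_k(x), the posterior odds are w_i f_i(x) / (w_j f_j(x)).
Evaluate each component's likelihood at the observed value:
  p_I = 0.144464
  p_II = 0.00154159
Odds = (0.25/0.75) × (0.00154159/0.144464) = 0.333333 × 0.0106711 ≈ 0.004

0.004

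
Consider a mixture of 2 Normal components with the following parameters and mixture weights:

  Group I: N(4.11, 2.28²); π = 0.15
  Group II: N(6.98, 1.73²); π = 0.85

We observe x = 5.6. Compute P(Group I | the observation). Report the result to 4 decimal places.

The responsibility of component k is π_k f_k(x) divided by Σ_j π_j f_j(x).
Component likelihoods at x = 5.6:
  L_I = 0.141331
  L_II = 0.167761
Multiply by the mixture weights:
  π_I·L_I = 0.15 × 0.141331 = 0.0211996
  π_II·L_II = 0.85 × 0.167761 = 0.142597
Normaliser: 0.0211996 + 0.142597 = 0.163797
P(Group I | the observation) ≈ 0.1294

0.1294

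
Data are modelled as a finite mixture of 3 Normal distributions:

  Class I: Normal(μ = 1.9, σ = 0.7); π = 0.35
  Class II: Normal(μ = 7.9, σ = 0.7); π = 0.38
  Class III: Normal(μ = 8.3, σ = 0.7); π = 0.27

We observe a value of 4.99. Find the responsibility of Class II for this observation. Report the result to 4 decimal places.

0.7342

P(component k | x) = π_k·f_k(x) / marginal(x), where marginal(x) = Σ_j π_j·f_j(x).
Normal densities:
  p_I = 3.34579e-05
  p_II = 0.000100718
  p_III = 7.95303e-06
Prior × likelihood for each component:
  π_I·p_I = 0.35 × 3.34579e-05 = 1.17103e-05
  π_II·p_II = 0.38 × 0.000100718 = 3.8273e-05
  π_III·p_III = 0.27 × 7.95303e-06 = 2.14732e-06
Normaliser: 1.17103e-05 + 3.8273e-05 + 2.14732e-06 = 5.21306e-05
P(Class II | 4.99) ≈ 0.7342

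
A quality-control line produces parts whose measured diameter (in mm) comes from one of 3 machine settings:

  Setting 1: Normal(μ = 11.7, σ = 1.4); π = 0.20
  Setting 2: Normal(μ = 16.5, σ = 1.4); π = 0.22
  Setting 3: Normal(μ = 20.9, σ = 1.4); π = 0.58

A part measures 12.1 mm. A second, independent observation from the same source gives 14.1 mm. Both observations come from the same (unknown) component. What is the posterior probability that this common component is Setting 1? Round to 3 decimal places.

Posterior ∝ prior × likelihood, so P(k | x) ∝ π_k f_k(x); normalise over all components.
Since both observations come from the same component, the likelihood for component k is f_k(x₁)·f_k(x₂).
  p_1 = [(1/(1.4·√(2π)))·exp(−(12.1−11.7)²/(2·1.4²)) = 0.284959·exp(-0.04082) = 0.273562] × [0.0655594] = 0.0179346
  p_2 = [(1/(1.4·√(2π)))·exp(−(12.1−16.5)²/(2·1.4²)) = 0.284959·exp(-4.93878) = 0.00204126] × [0.0655594] = 0.000133824
  p_3 = [(1/(1.4·√(2π)))·exp(−(12.1−20.9)²/(2·1.4²)) = 0.284959·exp(-19.75510) = 7.50326e-10] × [2.14724e-06] = 1.61113e-15
Multiply by the mixture weights:
  π_1·p_1 = 0.20 × 0.0179346 = 0.00358691
  π_2·p_2 = 0.22 × 0.000133824 = 2.94413e-05
  π_3·p_3 = 0.58 × 1.61113e-15 = 9.34454e-16
Sum: 0.00358691 + 2.94413e-05 + 9.34454e-16 = 0.00361635
P(Setting 1 | x) ≈ 0.992

0.992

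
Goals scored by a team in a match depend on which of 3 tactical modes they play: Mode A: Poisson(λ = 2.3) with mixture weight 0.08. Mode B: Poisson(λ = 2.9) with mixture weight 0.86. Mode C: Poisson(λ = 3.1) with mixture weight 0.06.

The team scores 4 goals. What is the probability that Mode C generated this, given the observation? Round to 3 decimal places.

Posterior ∝ prior × likelihood, so P(k | x) ∝ P(Z=k) f_k(x); normalise over all components.
Component likelihoods at x = 4 goals:
  L_A = e^(−2.3)·2.3^4/4! = 0.116902
  L_B = e^(−2.9)·2.9^4/4! = 0.162154
  L_C = e^(−3.1)·3.1^4/4! = 0.17335
Unnormalised posteriors:
  P(Z=A)·L_A = 0.08 × 0.116902 = 0.00935218
  P(Z=B)·L_B = 0.86 × 0.162154 = 0.139452
  P(Z=C)·L_C = 0.06 × 0.17335 = 0.010401
Evidence: 0.00935218 + 0.139452 + 0.010401 = 0.159205
Responsibility of Mode C: 0.010401 / 0.159205 ≈ 0.065

0.065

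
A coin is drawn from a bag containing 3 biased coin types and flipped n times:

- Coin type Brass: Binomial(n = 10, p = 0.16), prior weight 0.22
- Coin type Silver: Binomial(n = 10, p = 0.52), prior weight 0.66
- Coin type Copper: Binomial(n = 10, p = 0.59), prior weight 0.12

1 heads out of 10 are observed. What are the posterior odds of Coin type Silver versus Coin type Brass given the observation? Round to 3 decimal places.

0.063

Posterior odds = (π_i f_i(x)) / (π_j f_j(x)); the normalising sum cancels.
Evaluate each component's likelihood at the observed value:
  L_Brass = C(10,1)·0.16^1·0.84^9 = 10·0.16·0.208216 = 0.333145
  L_Silver = C(10,1)·0.52^1·0.48^9 = 10·0.52·0.00135261 = 0.00703355
  L_Copper = C(10,1)·0.59^1·0.41^9 = 10·0.59·0.000327382 = 0.00193155
Posterior odds = (π_Silver·L_Silver) / (π_Brass·L_Brass) = (0.66·0.00703355) / (0.22·0.333145) = 0.00464214 / 0.0732919 ≈ 0.063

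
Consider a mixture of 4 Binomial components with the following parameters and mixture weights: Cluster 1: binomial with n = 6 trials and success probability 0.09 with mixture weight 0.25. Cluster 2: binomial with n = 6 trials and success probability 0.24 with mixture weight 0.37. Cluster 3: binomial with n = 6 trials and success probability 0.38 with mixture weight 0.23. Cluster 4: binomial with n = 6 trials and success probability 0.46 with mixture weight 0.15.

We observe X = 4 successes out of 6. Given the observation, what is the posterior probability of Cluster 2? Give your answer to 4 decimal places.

Apply Bayes' rule: the posterior for each component is proportional to its prior times its likelihood at x.
Component likelihoods at x = 4 successes out of 6:
  f_1 = C(6,4)·0.09^4·0.91^2 = 15·6.561e-05·0.8281 = 0.000814975
  f_2 = C(6,4)·0.24^4·0.76^2 = 15·0.00331776·0.5776 = 0.0287451
  f_3 = C(6,4)·0.38^4·0.62^2 = 15·0.0208514·0.3844 = 0.120229
  f_4 = C(6,4)·0.46^4·0.54^2 = 15·0.0447746·0.2916 = 0.195844
Multiply by the mixture weights:
  w_1·f_1 = 0.25 × 0.000814975 = 0.000203744
  w_2·f_2 = 0.37 × 0.0287451 = 0.0106357
  w_3·f_3 = 0.23 × 0.120229 = 0.0276527
  w_4·f_4 = 0.15 × 0.195844 = 0.0293766
Evidence: 0.000203744 + 0.0106357 + 0.0276527 + 0.0293766 = 0.0678687
P(Cluster 2 | x) ≈ 0.1567

0.1567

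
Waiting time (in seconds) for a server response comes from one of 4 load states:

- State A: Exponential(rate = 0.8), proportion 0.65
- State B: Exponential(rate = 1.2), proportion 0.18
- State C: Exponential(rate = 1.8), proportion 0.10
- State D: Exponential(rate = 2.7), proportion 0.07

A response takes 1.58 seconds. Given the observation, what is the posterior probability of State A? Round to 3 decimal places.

By Bayes' theorem, P(k | x) = P(Z=k) f_k(x) / Σ_j P(Z=j) f_j(x).
Evaluate each component's likelihood at the observed value:
  f_A = 0.226017
  f_B = 0.180202
  f_C = 0.104746
  f_D = 0.0379021
Multiply by the mixture weights:
  P(Z=A)·f_A = 0.65 × 0.226017 = 0.146911
  P(Z=B)·f_B = 0.18 × 0.180202 = 0.0324363
  P(Z=C)·f_C = 0.10 × 0.104746 = 0.0104746
  P(Z=D)·f_D = 0.07 × 0.0379021 = 0.00265315
Normaliser: 0.146911 + 0.0324363 + 0.0104746 + 0.00265315 = 0.192475
Responsibility of State A: 0.146911 / 0.192475 ≈ 0.763

0.763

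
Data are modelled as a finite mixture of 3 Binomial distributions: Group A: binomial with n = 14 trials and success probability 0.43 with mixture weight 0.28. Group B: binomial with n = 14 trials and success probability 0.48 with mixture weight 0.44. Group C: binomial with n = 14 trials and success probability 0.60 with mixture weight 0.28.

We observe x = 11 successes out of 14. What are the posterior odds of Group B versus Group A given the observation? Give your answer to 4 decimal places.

Posterior odds = (w_i f_i(x)) / (w_j f_j(x)); the normalising sum cancels.
Component likelihoods at x = 11 successes out of 14:
  p_A = 0.00626439
  p_B = 0.0159502
  p_C = 0.0845172
Posterior odds = (w_B·p_B) / (w_A·p_A) = (0.44·0.0159502) / (0.28·0.00626439) = 0.00701807 / 0.00175403 ≈ 4.0011

4.0011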